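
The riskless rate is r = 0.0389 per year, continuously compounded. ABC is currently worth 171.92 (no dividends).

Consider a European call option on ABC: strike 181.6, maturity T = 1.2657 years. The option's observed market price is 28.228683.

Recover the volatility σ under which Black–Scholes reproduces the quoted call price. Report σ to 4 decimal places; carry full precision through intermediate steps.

sigma = 0.3737

At σ = 0.3737 the Black–Scholes value reproduces the quote:
σ√T = 0.3737·√1.2657 = 0.420425
d₁ = (ln(S/K) + (r+σ²/2)T) / (σ√T) = (ln(171.92/181.6) + (0.0389+0.3737²/2)·1.2657) / 0.420425 = (-0.054777 + 0.137614) / 0.420425 = 0.197032
d₂ = d₁ − σ√T = 0.197032 − 0.420425 = -0.223393
e^{−rT} = 0.951957
N(d₁) = 0.578099,  N(d₂) = 0.411615
V = S·N(d₁) − K·e^{−rT}·N(d₂) = 99.386724 − 71.158041 = 28.228683 (the quoted price), and the Black–Scholes price is strictly increasing in σ, so σ is unique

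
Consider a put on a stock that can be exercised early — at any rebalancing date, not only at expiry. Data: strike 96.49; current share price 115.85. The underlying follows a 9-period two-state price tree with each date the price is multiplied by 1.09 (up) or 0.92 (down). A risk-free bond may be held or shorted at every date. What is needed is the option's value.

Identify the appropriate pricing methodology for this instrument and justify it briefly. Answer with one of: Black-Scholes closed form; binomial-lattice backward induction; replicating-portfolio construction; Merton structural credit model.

Key observation: an American put (K = 96.49, S₀ = 115.85) on a 9-date tree has no closed form — the optimal stopping decision is embedded and must be resolved recursively from expiry.

framework: binomial-lattice backward induction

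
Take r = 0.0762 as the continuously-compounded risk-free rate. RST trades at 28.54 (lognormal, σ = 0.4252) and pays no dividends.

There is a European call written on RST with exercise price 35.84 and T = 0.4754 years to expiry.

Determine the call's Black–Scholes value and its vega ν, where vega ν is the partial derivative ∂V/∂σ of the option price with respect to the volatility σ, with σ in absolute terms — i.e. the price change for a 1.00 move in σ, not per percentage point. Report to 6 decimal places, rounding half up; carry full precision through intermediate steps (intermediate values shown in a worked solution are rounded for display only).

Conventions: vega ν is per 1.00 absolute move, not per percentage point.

price = 1.414410
ν = 6.904573

σ√T = 0.4252·√0.4754 = 0.293172
d₁ = (ln(S/K) + (r+σ²/2)T) / (σ√T) = (ln(28.54/35.84) + (0.0762+0.4252²/2)·0.4754) / 0.293172 = (-0.227758 + 0.079200) / 0.293172 = -0.506724
d₂ = d₁ − σ√T = -0.506724 − 0.293172 = -0.799897
e^{−rT} = 0.964423
N(d₁) = 0.306174,  N(d₂) = 0.211885
Call price V = S·N(d₁) − K·e^{−rT}·N(d₂) = 8.738209 − 7.323799 = 1.414410
φ(d₁) = (1/√(2π))·e^{−d₁²/2} = 0.350876
ν = S·φ(d₁)·√T = 6.904573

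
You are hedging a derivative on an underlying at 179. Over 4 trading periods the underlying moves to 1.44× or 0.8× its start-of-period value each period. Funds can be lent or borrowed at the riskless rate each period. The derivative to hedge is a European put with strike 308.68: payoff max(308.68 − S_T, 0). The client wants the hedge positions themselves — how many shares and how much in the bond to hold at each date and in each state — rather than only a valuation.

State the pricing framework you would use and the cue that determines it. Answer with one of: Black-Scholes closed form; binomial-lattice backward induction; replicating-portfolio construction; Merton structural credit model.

framework: replicating-portfolio construction

Key observation: the deliverable is the dynamic trading strategy on the 4-step tree (spot 179, moves 1.44 and 0.8), so the valuation must go through the node-by-node replicating-portfolio solve.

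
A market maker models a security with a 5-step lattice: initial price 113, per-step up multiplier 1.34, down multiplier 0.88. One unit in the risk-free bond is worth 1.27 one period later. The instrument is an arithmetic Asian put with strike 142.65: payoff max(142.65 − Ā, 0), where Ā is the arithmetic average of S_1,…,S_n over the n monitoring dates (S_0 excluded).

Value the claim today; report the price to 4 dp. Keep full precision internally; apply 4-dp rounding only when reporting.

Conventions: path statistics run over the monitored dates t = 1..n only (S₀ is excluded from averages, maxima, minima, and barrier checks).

Risk-neutral up-probability p* = (R−d)/(u−d) = (1.27−0.88)/(1.34−0.88) = 0.8478; the claim prices as the p*-weighted sum of path payoffs discounted by R^5.
Enumerate all 2^5 = 32 price paths (U = up ×1.34, D = down ×0.88); each path with k up-moves has probability p*^k·(1−p*)^(5−k).
DDDDD: Ā=78.2706, payoff=64.3794, prob=0.000082
UDDDD: Ā=119.1847, payoff=23.4653, prob=0.000455
DUDDD: Ā=108.7887, payoff=33.8613, prob=0.000455
UUDDD: Ā=165.6556, payoff=0.0000, prob=0.002533
DDUDD: Ā=99.6402, payoff=43.0098, prob=0.000455
UDUDD: Ā=151.7249, payoff=0.0000, prob=0.002533
DUUDD: Ā=141.3289, payoff=1.3211, prob=0.002533
UUUDD: Ā=215.2054, payoff=0.0000, prob=0.014112
DDDUD: Ā=91.5896, payoff=51.0604, prob=0.000455
UDDUD: Ā=139.4660, payoff=3.1840, prob=0.002533
DUDUD: Ā=129.0700, payoff=13.5800, prob=0.002533
UUDUD: Ā=196.5383, payoff=0.0000, prob=0.014112
DDUUD: Ā=119.9215, payoff=22.7285, prob=0.002533
UDUUD: Ā=182.6077, payoff=0.0000, prob=0.014112
DUUUD: Ā=172.2117, payoff=0.0000, prob=0.014112
UUUUD: Ā=262.2314, payoff=0.0000, prob=0.078626
DDDDU: Ā=84.5050, payoff=58.1450, prob=0.000455
UDDDU: Ā=128.6781, payoff=13.9719, prob=0.002533
DUDDU: Ā=118.2821, payoff=24.3679, prob=0.002533
UUDDU: Ā=180.1113, payoff=0.0000, prob=0.014112
DDUDU: Ā=109.1336, payoff=33.5164, prob=0.002533
UDUDU: Ā=166.1807, payoff=0.0000, prob=0.014112
DUUDU: Ā=155.7847, payoff=0.0000, prob=0.014112
UUUDU: Ā=237.2176, payoff=0.0000, prob=0.078626
DDDUU: Ā=101.0829, payoff=41.5671, prob=0.002533
UDDUU: Ā=153.9217, payoff=0.0000, prob=0.014112
DUDUU: Ā=143.5257, payoff=0.0000, prob=0.014112
UUDUU: Ā=218.5505, payoff=0.0000, prob=0.078626
DDUUU: Ā=134.3772, payoff=8.2728, prob=0.014112
UDUUU: Ā=204.6199, payoff=0.0000, prob=0.078626
DUUUU: Ā=194.2239, payoff=0.0000, prob=0.078626
UUUUU: Ā=295.7500, payoff=0.0000, prob=0.438060
Price = Σ prob·payoff / R^5 = 0.607950 / 3.303837 = 0.1840

price = 0.1840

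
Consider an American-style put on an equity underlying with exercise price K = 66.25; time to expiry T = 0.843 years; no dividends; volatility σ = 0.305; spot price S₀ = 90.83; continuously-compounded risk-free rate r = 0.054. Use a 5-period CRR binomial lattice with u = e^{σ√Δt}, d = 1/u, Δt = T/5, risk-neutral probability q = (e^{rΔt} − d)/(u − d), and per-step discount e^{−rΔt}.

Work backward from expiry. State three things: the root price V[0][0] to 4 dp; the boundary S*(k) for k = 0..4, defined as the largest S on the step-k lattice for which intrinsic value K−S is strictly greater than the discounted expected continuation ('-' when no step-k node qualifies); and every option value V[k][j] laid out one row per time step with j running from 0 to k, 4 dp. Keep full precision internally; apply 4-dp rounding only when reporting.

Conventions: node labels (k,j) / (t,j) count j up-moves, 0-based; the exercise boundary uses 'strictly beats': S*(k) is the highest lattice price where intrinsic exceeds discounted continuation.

Δt=0.16860  u=1.13342  d=0.88229  q=0.50515  discount=0.99094
step 5 (expiry): payoffs max(K−S,0) = 17.6895 3.8677 0.0000 0.0000 0.0000 0.0000
step 4: (k=4,j=0): S=55.0392, K−S=11.2108, hold=10.6103 ⇒ V=11.2108 exercise | (k=4,j=1): S=70.7051, K−S=0.0000, hold=1.8966 ⇒ V=1.8966 continue | (k=4,j=2): S=90.8300, K−S=0.0000, hold=0.0000 ⇒ V=0.0000 continue | (k=4,j=3): S=116.6831, K−S=0.0000, hold=0.0000 ⇒ V=0.0000 continue | (k=4,j=4): S=149.8947, K−S=0.0000, hold=0.0000 ⇒ V=0.0000 continue  boundary S*=55.0392
step 3: (k=3,j=0): S=62.3823, K−S=3.8677, hold=6.4467 ⇒ V=6.4467 continue | (k=3,j=1): S=80.1383, K−S=0.0000, hold=0.9300 ⇒ V=0.9300 continue | (k=3,j=2): S=102.9482, K−S=0.0000, hold=0.0000 ⇒ V=0.0000 continue | (k=3,j=3): S=132.2504, K−S=0.0000, hold=0.0000 ⇒ V=0.0000 continue  boundary S*=-
step 2: (k=2,j=0): S=70.7051, K−S=0.0000, hold=3.6268 ⇒ V=3.6268 continue | (k=2,j=1): S=90.8300, K−S=0.0000, hold=0.4560 ⇒ V=0.4560 continue | (k=2,j=2): S=116.6831, K−S=0.0000, hold=0.0000 ⇒ V=0.0000 continue  boundary S*=-
step 1: (k=1,j=0): S=80.1383, K−S=0.0000, hold=2.0067 ⇒ V=2.0067 continue | (k=1,j=1): S=102.9482, K−S=0.0000, hold=0.2236 ⇒ V=0.2236 continue  boundary S*=-
step 0: (k=0,j=0): S=90.8300, K−S=0.0000, hold=1.0960 ⇒ V=1.0960 continue  boundary S*=-

price = 1.0960
boundary = - - - - 55.0392
tree:
1.0960
2.0067 0.2236
3.6268 0.4560 0.0000
6.4467 0.9300 0.0000 0.0000
11.2108 1.8966 0.0000 0.0000 0.0000
17.6895 3.8677 0.0000 0.0000 0.0000 0.0000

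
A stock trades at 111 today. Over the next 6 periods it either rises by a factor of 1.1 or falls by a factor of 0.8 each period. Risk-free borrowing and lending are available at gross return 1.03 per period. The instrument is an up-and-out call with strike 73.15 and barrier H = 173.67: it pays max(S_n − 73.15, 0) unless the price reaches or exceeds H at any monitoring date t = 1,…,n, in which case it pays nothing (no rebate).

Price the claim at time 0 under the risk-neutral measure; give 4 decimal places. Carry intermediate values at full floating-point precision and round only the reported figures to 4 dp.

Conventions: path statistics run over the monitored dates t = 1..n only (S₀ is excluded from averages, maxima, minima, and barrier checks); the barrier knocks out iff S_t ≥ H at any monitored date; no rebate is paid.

With p* = (R−d)/(u−d) = 0.7667, sum probability × payoff across the paths and divide by R^6.
Enumerate all 2^6 = 64 price paths (U = up ×1.1, D = down ×0.8); each path with k up-moves has probability p*^k·(1−p*)^(6−k).
DDDDDD: M=88.8000, payoff=0.0000, prob=0.000161
UDDDDD: M=122.1000, payoff=0.0000, prob=0.000530
DUDDDD: M=97.6800, payoff=0.0000, prob=0.000530
UUDDDD: M=134.3100, payoff=0.0000, prob=0.001742
DDUDDD: M=88.8000, payoff=0.0000, prob=0.000530
UDUDDD: M=122.1000, payoff=0.0000, prob=0.001742
DUUDDD: M=107.4480, payoff=0.0000, prob=0.001742
UUUDDD: M=147.7410, payoff=2.4934, prob=0.005725
DDDUDD: M=88.8000, payoff=0.0000, prob=0.000530
UDDUDD: M=122.1000, payoff=0.0000, prob=0.001742
DUDUDD: M=97.6800, payoff=0.0000, prob=0.001742
UUDUDD: M=134.3100, payoff=2.4934, prob=0.005725
DDUUDD: M=88.8000, payoff=0.0000, prob=0.001742
UDUUDD: M=122.1000, payoff=2.4934, prob=0.005725
DUUUDD: M=118.1928, payoff=2.4934, prob=0.005725
UUUUDD: M=162.5151, payoff=30.8597, prob=0.018810
DDDDUD: M=88.8000, payoff=0.0000, prob=0.000530
UDDDUD: M=122.1000, payoff=0.0000, prob=0.001742
DUDDUD: M=97.6800, payoff=0.0000, prob=0.001742
UUDDUD: M=134.3100, payoff=2.4934, prob=0.005725
DDUDUD: M=88.8000, payoff=0.0000, prob=0.001742
UDUDUD: M=122.1000, payoff=2.4934, prob=0.005725
DUUDUD: M=107.4480, payoff=2.4934, prob=0.005725
UUUDUD: M=147.7410, payoff=30.8597, prob=0.018810
DDDUUD: M=88.8000, payoff=0.0000, prob=0.001742
UDDUUD: M=122.1000, payoff=2.4934, prob=0.005725
DUDUUD: M=97.6800, payoff=2.4934, prob=0.005725
UUDUUD: M=134.3100, payoff=30.8597, prob=0.018810
DDUUUD: M=94.5542, payoff=2.4934, prob=0.005725
UDUUUD: M=130.0121, payoff=30.8597, prob=0.018810
DUUUUD: M=130.0121, payoff=30.8597, prob=0.018810
UUUUUD: M=178.7666, payoff=0.0000, prob=0.061803
DDDDDU: M=88.8000, payoff=0.0000, prob=0.000530
UDDDDU: M=122.1000, payoff=0.0000, prob=0.001742
DUDDDU: M=97.6800, payoff=0.0000, prob=0.001742
UUDDDU: M=134.3100, payoff=2.4934, prob=0.005725
DDUDDU: M=88.8000, payoff=0.0000, prob=0.001742
UDUDDU: M=122.1000, payoff=2.4934, prob=0.005725
DUUDDU: M=107.4480, payoff=2.4934, prob=0.005725
UUUDDU: M=147.7410, payoff=30.8597, prob=0.018810
DDDUDU: M=88.8000, payoff=0.0000, prob=0.001742
UDDUDU: M=122.1000, payoff=2.4934, prob=0.005725
DUDUDU: M=97.6800, payoff=2.4934, prob=0.005725
UUDUDU: M=134.3100, payoff=30.8597, prob=0.018810
DDUUDU: M=88.8000, payoff=2.4934, prob=0.005725
UDUUDU: M=122.1000, payoff=30.8597, prob=0.018810
DUUUDU: M=118.1928, payoff=30.8597, prob=0.018810
UUUUDU: M=162.5151, payoff=69.8633, prob=0.061803
DDDDUU: M=88.8000, payoff=0.0000, prob=0.001742
UDDDUU: M=122.1000, payoff=2.4934, prob=0.005725
DUDDUU: M=97.6800, payoff=2.4934, prob=0.005725
UUDDUU: M=134.3100, payoff=30.8597, prob=0.018810
DDUDUU: M=88.8000, payoff=2.4934, prob=0.005725
UDUDUU: M=122.1000, payoff=30.8597, prob=0.018810
DUUDUU: M=107.4480, payoff=30.8597, prob=0.018810
UUUDUU: M=147.7410, payoff=69.8633, prob=0.061803
DDDUUU: M=88.8000, payoff=2.4934, prob=0.005725
UDDUUU: M=122.1000, payoff=30.8597, prob=0.018810
DUDUUU: M=104.0097, payoff=30.8597, prob=0.018810
UUDUUU: M=143.0133, payoff=69.8633, prob=0.061803
DDUUUU: M=104.0097, payoff=30.8597, prob=0.018810
UDUUUU: M=143.0133, payoff=69.8633, prob=0.061803
DUUUUU: M=143.0133, payoff=69.8633, prob=0.061803
UUUUUU: M=196.6433, payoff=0.0000, prob=0.203067
Price = Σ prob·payoff / R^6 = 30.581163 / 1.194052 = 25.6112

price = 25.6112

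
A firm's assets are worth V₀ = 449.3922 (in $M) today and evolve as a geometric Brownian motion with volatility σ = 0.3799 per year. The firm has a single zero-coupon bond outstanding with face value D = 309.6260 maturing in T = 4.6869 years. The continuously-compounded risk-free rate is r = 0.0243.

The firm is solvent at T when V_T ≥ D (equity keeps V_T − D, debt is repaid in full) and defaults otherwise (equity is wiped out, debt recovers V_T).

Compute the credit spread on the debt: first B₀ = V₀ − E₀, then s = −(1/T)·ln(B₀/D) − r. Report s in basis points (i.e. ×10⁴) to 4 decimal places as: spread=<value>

spread=401.3891

Apply the equity-as-call identities (strike 309.6260, horizon 4.6869 years):
d₁ = [ln(V₀/D) + (r + σ²/2)T] / (σ√T)
   = [ln(449.3922/309.6260) + (0.0243 + 0.5·0.3799²)·4.6869] / (0.3799·√4.6869)
   = [0.372531 + 0.452108] / 0.822455 = 1.002655
d₂ = d₁ − σ√T = 1.002655 − 0.822455 = 0.180200
N(d₁) = 0.841986,  N(d₂) = 0.571502,  e^(−rT) = 0.892355
E₀ = V₀·N(d₁) − D·e^(−rT)·N(d₂)
   = 449.3922·0.841986 − 309.6260·0.892355·0.571502 = 220.478199
B₀ = V₀ − E₀ = 449.3922 − 220.478199 = 228.914001
spread = −(1/T)·ln(B₀/D) − r = −(1/4.6869)·ln(228.914001/309.6260) − 0.0243 = 0.04013891
in basis points: 0.04013891 × 10⁴ = 401.3891 bp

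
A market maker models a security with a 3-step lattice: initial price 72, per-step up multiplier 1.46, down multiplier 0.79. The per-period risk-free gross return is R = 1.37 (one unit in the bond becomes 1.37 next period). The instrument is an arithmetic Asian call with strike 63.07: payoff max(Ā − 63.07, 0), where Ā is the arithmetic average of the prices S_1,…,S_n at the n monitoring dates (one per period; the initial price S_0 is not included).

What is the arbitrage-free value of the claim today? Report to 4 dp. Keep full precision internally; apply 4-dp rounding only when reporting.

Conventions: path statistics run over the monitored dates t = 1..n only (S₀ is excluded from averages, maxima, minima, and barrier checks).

price = 29.8378

No-arbitrage gives p* = (R−d)/(u−d) = 0.8657: enumerate every path, weight its payoff by its p*-probability, and discount by R^3.
Enumerate all 2^3 = 8 price paths (U = up ×1.46, D = down ×0.79); each path with k up-moves has probability p*^k·(1−p*)^(3−k).
DDD: Ā=45.7713, payoff=0.0000, prob=0.002424
UDD: Ā=84.5901, payoff=21.5201, prob=0.015620
DUD: Ā=68.5101, payoff=5.4401, prob=0.015620
UUD: Ā=126.6135, payoff=63.5435, prob=0.100664
DDU: Ā=55.8069, payoff=0.0000, prob=0.015620
UDU: Ā=103.1367, payoff=40.0667, prob=0.100664
DUU: Ā=87.0567, payoff=23.9867, prob=0.100664
UUU: Ā=160.8897, payoff=97.8197, prob=0.648723
Price = Σ prob·payoff / R^3 = 76.723453 / 2.571353 = 29.8378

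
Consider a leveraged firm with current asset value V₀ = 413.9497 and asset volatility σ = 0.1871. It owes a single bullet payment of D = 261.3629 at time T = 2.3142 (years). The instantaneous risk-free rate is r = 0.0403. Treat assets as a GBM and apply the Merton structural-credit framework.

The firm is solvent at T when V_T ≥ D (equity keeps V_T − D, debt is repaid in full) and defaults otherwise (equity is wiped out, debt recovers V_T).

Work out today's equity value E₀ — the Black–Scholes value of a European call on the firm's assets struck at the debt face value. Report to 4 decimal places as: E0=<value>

Equity is a call on the firm's assets struck at D = 261.3629:
d₁ = [ln(V₀/D) + (r + σ²/2)T] / (σ√T)
   = [ln(413.9497/261.3629) + (0.0403 + 0.5·0.1871²)·2.3142] / (0.1871·√2.3142)
   = [0.459835 + 0.133768] / 0.284626 = 2.085555
d₂ = d₁ − σ√T = 2.085555 − 0.284626 = 1.800929
N(d₁) = 0.981491,  N(d₂) = 0.964143,  e^(−rT) = 0.910955
E₀ = V₀·N(d₁) − D·e^(−rT)·N(d₂)
   = 413.9497·0.981491 − 261.3629·0.910955·0.964143 = 176.735170

E0=176.7352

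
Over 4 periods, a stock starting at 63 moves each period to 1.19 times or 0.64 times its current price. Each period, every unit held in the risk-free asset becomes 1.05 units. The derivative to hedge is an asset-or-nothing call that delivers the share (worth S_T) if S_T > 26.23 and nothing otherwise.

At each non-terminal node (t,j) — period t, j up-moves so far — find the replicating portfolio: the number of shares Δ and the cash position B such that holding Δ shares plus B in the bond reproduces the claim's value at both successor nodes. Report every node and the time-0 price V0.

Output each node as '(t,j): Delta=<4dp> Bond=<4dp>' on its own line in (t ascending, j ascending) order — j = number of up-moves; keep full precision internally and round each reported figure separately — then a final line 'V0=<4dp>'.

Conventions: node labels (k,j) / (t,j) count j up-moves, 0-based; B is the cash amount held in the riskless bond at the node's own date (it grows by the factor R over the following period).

(0,0): Delta=1.0673 Bond=-5.0691
(1,0): Delta=1.2810 Bond=-13.9399
(1,1): Delta=1.0280 Bond=-2.3800
(2,0): Delta=1.8279 Bond=-28.7511
(2,1): Delta=1.1805 Bond=-9.8174
(2,2): Delta=1.0000 Bond=0.0000
(3,0): Delta=0.0000 Bond=0.0000
(3,1): Delta=2.1636 Bond=-40.4970
(3,2): Delta=1.0000 Bond=0.0000
(3,3): Delta=1.0000 Bond=0.0000
V0=62.1683

Under the risk-neutral measure, an up-move has probability p* = (R−d)/(u−d) = 0.7455 and values discount at R = 1.05.
Terminal payoffs: V(4,0)=0.0000, V(4,1)=0.0000, V(4,2)=36.5422, V(4,3)=67.9456, V(4,4)=126.3364
(3,0): S=16.5151. Δ = (V_up−V_dn)/(S_up−S_dn) = (0.0000−0.0000)/(19.6529−10.5696) = 0.0000. V = [p*·0.0000 + (1−p*)·0.0000]/1.05 = 0.0000. B = V − Δ·S = 0.0000.
(3,1): S=30.7077. Δ = (V_up−V_dn)/(S_up−S_dn) = (36.5422−0.0000)/(36.5422−19.6529) = 2.1636. V = [p*·36.5422 + (1−p*)·0.0000]/1.05 = 25.9434. B = V − Δ·S = -40.4970.
(3,2): S=57.0972. Δ = (V_up−V_dn)/(S_up−S_dn) = (67.9456−36.5422)/(67.9456−36.5422) = 1.0000. V = [p*·67.9456 + (1−p*)·36.5422]/1.05 = 57.0972. B = V − Δ·S = 0.0000.
(3,3): S=106.1650. Δ = (V_up−V_dn)/(S_up−S_dn) = (126.3364−67.9456)/(126.3364−67.9456) = 1.0000. V = [p*·126.3364 + (1−p*)·67.9456]/1.05 = 106.1650. B = V − Δ·S = 0.0000.
(2,0): S=25.8048. Δ = (V_up−V_dn)/(S_up−S_dn) = (25.9434−0.0000)/(30.7077−16.5151) = 1.8279. V = [p*·25.9434 + (1−p*)·0.0000]/1.05 = 18.4187. B = V − Δ·S = -28.7511.
(2,1): S=47.9808. Δ = (V_up−V_dn)/(S_up−S_dn) = (57.0972−25.9434)/(57.0972−30.7077) = 1.1805. V = [p*·57.0972 + (1−p*)·25.9434]/1.05 = 46.8258. B = V − Δ·S = -9.8174.
(2,2): S=89.2143. Δ = (V_up−V_dn)/(S_up−S_dn) = (106.1650−57.0972)/(106.1650−57.0972) = 1.0000. V = [p*·106.1650 + (1−p*)·57.0972]/1.05 = 89.2143. B = V − Δ·S = 0.0000.
(1,0): S=40.3200. Δ = (V_up−V_dn)/(S_up−S_dn) = (46.8258−18.4187)/(47.9808−25.8048) = 1.2810. V = [p*·46.8258 + (1−p*)·18.4187]/1.05 = 37.7094. B = V − Δ·S = -13.9399.
(1,1): S=74.9700. Δ = (V_up−V_dn)/(S_up−S_dn) = (89.2143−46.8258)/(89.2143−47.9808) = 1.0280. V = [p*·89.2143 + (1−p*)·46.8258]/1.05 = 74.6900. B = V − Δ·S = -2.3800.
(0,0): S=63.0000. Δ = (V_up−V_dn)/(S_up−S_dn) = (74.6900−37.7094)/(74.9700−40.3200) = 1.0673. V = [p*·74.6900 + (1−p*)·37.7094]/1.05 = 62.1683. B = V − Δ·S = -5.0691.
Sanity check at the root: Δ(0,0)·S0 + B(0,0) reproduces V0 = 62.1683.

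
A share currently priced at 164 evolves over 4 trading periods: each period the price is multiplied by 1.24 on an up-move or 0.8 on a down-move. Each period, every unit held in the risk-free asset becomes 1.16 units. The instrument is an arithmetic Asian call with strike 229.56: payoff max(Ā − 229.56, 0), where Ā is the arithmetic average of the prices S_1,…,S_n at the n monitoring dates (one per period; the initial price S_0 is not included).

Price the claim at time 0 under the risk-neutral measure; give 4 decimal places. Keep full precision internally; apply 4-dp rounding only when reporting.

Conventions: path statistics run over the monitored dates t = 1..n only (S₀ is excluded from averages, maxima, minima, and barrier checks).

With p* = (R−d)/(u−d) = 0.8182, sum probability × payoff across the paths and divide by R^4.
Enumerate all 2^4 = 16 price paths (U = up ×1.24, D = down ×0.8); each path with k up-moves has probability p*^k·(1−p*)^(4−k).
DDDD: Ā=96.8256, payoff=0.0000, prob=0.001093
UDDD: Ā=150.0797, payoff=0.0000, prob=0.004918
DUDD: Ā=132.0397, payoff=0.0000, prob=0.004918
UUDD: Ā=204.6615, payoff=0.0000, prob=0.022130
DDUD: Ā=117.6077, payoff=0.0000, prob=0.004918
UDUD: Ā=182.2919, payoff=0.0000, prob=0.022130
DUUD: Ā=164.2519, payoff=0.0000, prob=0.022130
UUUD: Ā=254.5905, payoff=25.0305, prob=0.099583
DDDU: Ā=106.0621, payoff=0.0000, prob=0.004918
UDDU: Ā=164.3962, payoff=0.0000, prob=0.022130
DUDU: Ā=146.3562, payoff=0.0000, prob=0.022130
UUDU: Ā=226.8521, payoff=0.0000, prob=0.099583
DDUU: Ā=131.9242, payoff=0.0000, prob=0.022130
UDUU: Ā=204.4825, payoff=0.0000, prob=0.099583
DUUU: Ā=186.4425, payoff=0.0000, prob=0.099583
UUUU: Ā=288.9859, payoff=59.4259, prob=0.448125
Price = Σ prob·payoff / R^4 = 29.122877 / 1.810639 = 16.0843

price = 16.0843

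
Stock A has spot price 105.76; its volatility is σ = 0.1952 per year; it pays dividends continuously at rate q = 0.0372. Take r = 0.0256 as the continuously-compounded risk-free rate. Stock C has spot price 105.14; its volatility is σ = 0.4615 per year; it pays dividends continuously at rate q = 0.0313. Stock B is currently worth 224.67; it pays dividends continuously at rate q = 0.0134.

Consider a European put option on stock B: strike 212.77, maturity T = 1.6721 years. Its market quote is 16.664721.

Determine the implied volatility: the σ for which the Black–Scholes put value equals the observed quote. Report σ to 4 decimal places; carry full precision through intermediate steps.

sigma = 0.2182

At σ = 0.2182 the Black–Scholes value reproduces the quote:
σ√T = 0.2182·√1.6721 = 0.282154
d₁ = (ln(S/K) + (r−q+σ²/2)T) / (σ√T) = (ln(224.67/212.77) + (0.0256−0.0134+0.2182²/2)·1.6721) / 0.282154 = (0.054421 + 0.060205) / 0.282154 = 0.406253
d₂ = d₁ − σ√T = 0.406253 − 0.282154 = 0.124099
e^{−rT} = 0.958097
e^{−qT} = 0.977843
N(−d₁) = 0.342278,  N(−d₂) = 0.450618
V = K·e^{−rT}·N(−d₂) − S·e^{−qT}·N(−d₁) = 91.860515 − 75.195794 = 16.664721 (equal to the quote); since ∂V/∂σ > 0 for all σ, the implied volatility is unique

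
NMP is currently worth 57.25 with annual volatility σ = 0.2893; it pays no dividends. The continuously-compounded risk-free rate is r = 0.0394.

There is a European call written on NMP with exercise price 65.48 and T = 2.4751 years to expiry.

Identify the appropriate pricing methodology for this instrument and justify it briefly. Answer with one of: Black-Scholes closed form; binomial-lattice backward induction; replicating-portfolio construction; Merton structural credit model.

framework: Black-Scholes closed form

Key observation: a European-exercise option on NMP struck at 65.48 — a GBM underlying with constant parameters — admits an analytic price: the data contain no early exercise, no discrete tree, no debt structure.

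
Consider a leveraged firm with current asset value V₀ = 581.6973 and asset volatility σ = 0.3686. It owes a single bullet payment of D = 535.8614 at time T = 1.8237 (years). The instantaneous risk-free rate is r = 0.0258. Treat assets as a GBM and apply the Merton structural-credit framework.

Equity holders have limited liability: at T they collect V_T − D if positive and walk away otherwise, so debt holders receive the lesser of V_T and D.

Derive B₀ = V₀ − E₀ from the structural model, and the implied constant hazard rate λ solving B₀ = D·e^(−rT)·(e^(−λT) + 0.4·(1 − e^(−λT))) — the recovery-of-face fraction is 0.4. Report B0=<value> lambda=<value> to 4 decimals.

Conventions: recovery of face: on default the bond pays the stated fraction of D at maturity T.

Work the structural quantities from V₀ = 581.6973 against face 535.8614:
d₁ = [ln(V₀/D) + (r + σ²/2)T] / (σ√T)
   = [ln(581.6973/535.8614) + (0.0258 + 0.5·0.3686²)·1.8237] / (0.3686·√1.8237)
   = [0.082075 + 0.170941] / 0.497774 = 0.508294
d₂ = d₁ − σ√T = 0.508294 − 0.497774 = 0.010520
N(d₁) = 0.694376,  N(d₂) = 0.504197,  e^(−rT) = 0.954038
E₀ = V₀·N(d₁) − D·e^(−rT)·N(d₂)
   = 581.6973·0.694376 − 535.8614·0.954038·0.504197 = 146.155155
B₀ = V₀ − E₀ = 581.6973 − 146.155155 = 435.542145
e^(−λT) = (B₀·e^(rT)/D − 0.4)/(1 − 0.4) = (435.5421·1.048176/535.8614 − 0.4)/0.6 = 0.75324264
λ = −ln(0.75324264)/1.8237 = 0.155381

B0=435.5421 lambda=0.1554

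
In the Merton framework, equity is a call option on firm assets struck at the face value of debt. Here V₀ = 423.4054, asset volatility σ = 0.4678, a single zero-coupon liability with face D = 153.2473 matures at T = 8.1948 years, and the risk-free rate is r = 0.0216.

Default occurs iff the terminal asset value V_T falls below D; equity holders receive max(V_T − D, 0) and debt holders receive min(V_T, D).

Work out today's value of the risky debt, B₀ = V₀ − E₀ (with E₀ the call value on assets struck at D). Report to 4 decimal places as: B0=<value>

B0=100.5554

Apply the equity-as-call identities (strike 153.2473, horizon 8.1948 years):
d₁ = [ln(V₀/D) + (r + σ²/2)T] / (σ√T)
   = [ln(423.4054/153.2473) + (0.0216 + 0.5·0.4678²)·8.1948] / (0.4678·√8.1948)
   = [1.016277 + 1.073670] / 1.339151 = 1.560651
d₂ = d₁ − σ√T = 1.560651 − 1.339151 = 0.221501
N(d₁) = 0.940697,  N(d₂) = 0.587649,  e^(−rT) = 0.837773
E₀ = V₀·N(d₁) − D·e^(−rT)·N(d₂)
   = 423.4054·0.940697 − 153.2473·0.837773·0.587649 = 322.850013
B₀ = V₀ − E₀ = 423.4054 − 322.850013 = 100.555387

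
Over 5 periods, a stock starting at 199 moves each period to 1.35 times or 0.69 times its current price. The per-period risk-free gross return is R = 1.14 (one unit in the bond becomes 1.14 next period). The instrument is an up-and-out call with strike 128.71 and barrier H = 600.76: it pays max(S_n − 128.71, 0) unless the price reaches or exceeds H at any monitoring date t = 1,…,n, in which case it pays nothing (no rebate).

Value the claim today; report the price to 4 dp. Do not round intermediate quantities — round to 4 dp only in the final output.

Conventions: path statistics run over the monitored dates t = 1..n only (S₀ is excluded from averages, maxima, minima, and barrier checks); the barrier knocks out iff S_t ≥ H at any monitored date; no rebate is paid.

price = 64.1634

Set p* = 0.6818 (from d < R < u); the path-dependent value is the discounted p*-expectation over all price paths.
Enumerate all 2^5 = 32 price paths (U = up ×1.35, D = down ×0.69); each path with k up-moves has probability p*^k·(1−p*)^(5−k).
DDDDD: M=137.3100, payoff=0.0000, prob=0.003261
UDDDD: M=268.6500, payoff=0.0000, prob=0.006988
DUDDD: M=185.3685, payoff=0.0000, prob=0.006988
UUDDD: M=362.6775, payoff=0.0000, prob=0.014975
DDUDD: M=137.3100, payoff=0.0000, prob=0.006988
UDUDD: M=268.6500, payoff=0.0000, prob=0.014975
DUUDD: M=250.2475, payoff=0.0000, prob=0.014975
UUUDD: M=489.6146, payoff=104.3955, prob=0.032089
DDDUD: M=137.3100, payoff=0.0000, prob=0.006988
UDDUD: M=268.6500, payoff=0.0000, prob=0.014975
DUDUD: M=185.3685, payoff=0.0000, prob=0.014975
UUDUD: M=362.6775, payoff=104.3955, prob=0.032089
DDUUD: M=172.6708, payoff=0.0000, prob=0.014975
UDUUD: M=337.8341, payoff=104.3955, prob=0.032089
DUUUD: M=337.8341, payoff=104.3955, prob=0.032089
UUUUD: M=660.9797, payoff=0.0000, prob=0.068762
DDDDU: M=137.3100, payoff=0.0000, prob=0.006988
UDDDU: M=268.6500, payoff=0.0000, prob=0.014975
DUDDU: M=185.3685, payoff=0.0000, prob=0.014975
UUDDU: M=362.6775, payoff=104.3955, prob=0.032089
DDUDU: M=137.3100, payoff=0.0000, prob=0.014975
UDUDU: M=268.6500, payoff=104.3955, prob=0.032089
DUUDU: M=250.2475, payoff=104.3955, prob=0.032089
UUUDU: M=489.6146, payoff=327.3660, prob=0.068762
DDDUU: M=137.3100, payoff=0.0000, prob=0.014975
UDDUU: M=268.6500, payoff=104.3955, prob=0.032089
DUDUU: M=233.1055, payoff=104.3955, prob=0.032089
UUDUU: M=456.0760, payoff=327.3660, prob=0.068762
DDUUU: M=233.1055, payoff=104.3955, prob=0.032089
UDUUU: M=456.0760, payoff=327.3660, prob=0.068762
DUUUU: M=456.0760, payoff=327.3660, prob=0.068762
UUUUU: M=892.3227, payoff=0.0000, prob=0.147348
Price = Σ prob·payoff / R^5 = 123.541113 / 1.925415 = 64.1634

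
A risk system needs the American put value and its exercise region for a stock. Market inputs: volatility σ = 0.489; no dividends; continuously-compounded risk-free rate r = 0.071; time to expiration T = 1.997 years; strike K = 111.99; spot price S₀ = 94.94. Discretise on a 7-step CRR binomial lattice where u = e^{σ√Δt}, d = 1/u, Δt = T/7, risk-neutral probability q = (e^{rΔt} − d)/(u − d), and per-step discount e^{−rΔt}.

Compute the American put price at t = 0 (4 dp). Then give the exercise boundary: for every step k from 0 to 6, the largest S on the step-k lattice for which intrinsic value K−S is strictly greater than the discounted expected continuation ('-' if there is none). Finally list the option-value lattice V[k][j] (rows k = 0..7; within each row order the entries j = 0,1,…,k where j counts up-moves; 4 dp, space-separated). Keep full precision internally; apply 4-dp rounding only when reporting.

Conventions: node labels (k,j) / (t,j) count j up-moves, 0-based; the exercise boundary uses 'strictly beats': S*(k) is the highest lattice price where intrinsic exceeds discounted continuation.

params: Δt=0.28529 u=1.29847 d=0.77014 q=0.47380 e^(-rΔt)=0.97995
t_7 payoffs: 96.7344 86.2687 68.6234 38.8731 0.0000 0.0000 0.0000 0.0000
t_6: node(6,0) S=19.8089 payoff=92.1811 vs cont=89.9355 → 92.1811 [stop]  node(6,1) S=33.3983 payoff=78.5917 vs cont=76.3462 → 78.5917 [stop]  node(6,2) S=56.3101 payoff=55.6799 vs cont=53.4343 → 55.6799 [stop]  node(6,3) S=94.9400 payoff=17.0500 vs cont=20.0448 → 20.0448 [wait]  node(6,4) S=160.0707 payoff=0.0000 vs cont=0.0000 → 0.0000 [wait]  node(6,5) S=269.8825 payoff=0.0000 vs cont=0.0000 → 0.0000 [wait]  node(6,6) S=455.0273 payoff=0.0000 vs cont=0.0000 → 0.0000 [wait]  ⇒ S*(6)=56.3101
t_5: node(5,0) S=25.7213 payoff=86.2687 vs cont=84.0232 → 86.2687 [stop]  node(5,1) S=43.3666 payoff=68.6234 vs cont=66.3779 → 68.6234 [stop]  node(5,2) S=73.1169 payoff=38.8731 vs cont=38.0180 → 38.8731 [stop]  node(5,3) S=123.2766 payoff=0.0000 vs cont=10.3361 → 10.3361 [wait]  node(5,4) S=207.8468 payoff=0.0000 vs cont=0.0000 → 0.0000 [wait]  node(5,5) S=350.4339 payoff=0.0000 vs cont=0.0000 → 0.0000 [wait]  ⇒ S*(5)=73.1169
t_4: node(4,0) S=33.3983 payoff=78.5917 vs cont=76.3462 → 78.5917 [stop]  node(4,1) S=56.3101 payoff=55.6799 vs cont=53.4343 → 55.6799 [stop]  node(4,2) S=94.9400 payoff=17.0500 vs cont=24.8438 → 24.8438 [wait]  node(4,3) S=160.0707 payoff=0.0000 vs cont=5.3298 → 5.3298 [wait]  node(4,4) S=269.8825 payoff=0.0000 vs cont=0.0000 → 0.0000 [wait]  ⇒ S*(4)=56.3101
t_3: node(3,0) S=43.3666 payoff=68.6234 vs cont=66.3779 → 68.6234 [stop]  node(3,1) S=73.1169 payoff=38.8731 vs cont=40.2462 → 40.2462 [wait]  node(3,2) S=123.2766 payoff=0.0000 vs cont=15.2853 → 15.2853 [wait]  node(3,3) S=207.8468 payoff=0.0000 vs cont=2.7483 → 2.7483 [wait]  ⇒ S*(3)=43.3666
t_2: node(2,0) S=56.3101 payoff=55.6799 vs cont=54.0718 → 55.6799 [stop]  node(2,1) S=94.9400 payoff=17.0500 vs cont=27.8498 → 27.8498 [wait]  node(2,2) S=160.0707 payoff=0.0000 vs cont=9.1578 → 9.1578 [wait]  ⇒ S*(2)=56.3101
t_1: node(1,0) S=73.1169 payoff=38.8731 vs cont=41.6419 → 41.6419 [wait]  node(1,1) S=123.2766 payoff=0.0000 vs cont=18.6127 → 18.6127 [wait]  ⇒ S*(1)=-
t_0: node(0,0) S=94.9400 payoff=17.0500 vs cont=30.1144 → 30.1144 [wait]  ⇒ S*(0)=-

price = 30.1144
boundary = - - 56.3101 43.3666 56.3101 73.1169 56.3101
tree:
30.1144
41.6419 18.6127
55.6799 27.8498 9.1578
68.6234 40.2462 15.2853 2.7483
78.5917 55.6799 24.8438 5.3298 0.0000
86.2687 68.6234 38.8731 10.3361 0.0000 0.0000
92.1811 78.5917 55.6799 20.0448 0.0000 0.0000 0.0000
96.7344 86.2687 68.6234 38.8731 0.0000 0.0000 0.0000 0.0000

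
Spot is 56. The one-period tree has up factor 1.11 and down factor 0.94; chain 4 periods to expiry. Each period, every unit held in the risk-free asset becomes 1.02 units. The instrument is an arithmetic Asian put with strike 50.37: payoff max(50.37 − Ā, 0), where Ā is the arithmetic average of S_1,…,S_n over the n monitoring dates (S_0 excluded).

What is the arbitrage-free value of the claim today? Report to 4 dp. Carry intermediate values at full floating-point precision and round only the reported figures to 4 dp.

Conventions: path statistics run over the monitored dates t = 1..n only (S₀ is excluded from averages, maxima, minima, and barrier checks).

price = 0.1852

No-arbitrage gives p* = (R−d)/(u−d) = 0.4706: enumerate every path, weight its payoff by its p*-probability, and discount by R^4.
Enumerate all 2^4 = 16 price paths (U = up ×1.11, D = down ×0.94); each path with k up-moves has probability p*^k·(1−p*)^(4−k).
DDDD: Ā=48.0891, payoff=2.2809, prob=0.078555
UDDD: Ā=56.7860, payoff=0.0000, prob=0.069827
DUDD: Ā=54.4060, payoff=0.0000, prob=0.069827
UUDD: Ā=64.2454, payoff=0.0000, prob=0.062068
DDUD: Ā=52.1688, payoff=0.0000, prob=0.069827
UDUD: Ā=61.6036, payoff=0.0000, prob=0.062068
DUUD: Ā=59.2236, payoff=0.0000, prob=0.062068
UUUD: Ā=69.9343, payoff=0.0000, prob=0.055172
DDDU: Ā=50.0659, payoff=0.3041, prob=0.069827
UDDU: Ā=59.1203, payoff=0.0000, prob=0.062068
DUDU: Ā=56.7403, payoff=0.0000, prob=0.062068
UUDU: Ā=67.0019, payoff=0.0000, prob=0.055172
DDUU: Ā=54.5031, payoff=0.0000, prob=0.062068
UDUU: Ā=64.3601, payoff=0.0000, prob=0.055172
DUUU: Ā=61.9801, payoff=0.0000, prob=0.055172
UUUU: Ā=73.1892, payoff=0.0000, prob=0.049042
Price = Σ prob·payoff / R^4 = 0.200417 / 1.082432 = 0.1852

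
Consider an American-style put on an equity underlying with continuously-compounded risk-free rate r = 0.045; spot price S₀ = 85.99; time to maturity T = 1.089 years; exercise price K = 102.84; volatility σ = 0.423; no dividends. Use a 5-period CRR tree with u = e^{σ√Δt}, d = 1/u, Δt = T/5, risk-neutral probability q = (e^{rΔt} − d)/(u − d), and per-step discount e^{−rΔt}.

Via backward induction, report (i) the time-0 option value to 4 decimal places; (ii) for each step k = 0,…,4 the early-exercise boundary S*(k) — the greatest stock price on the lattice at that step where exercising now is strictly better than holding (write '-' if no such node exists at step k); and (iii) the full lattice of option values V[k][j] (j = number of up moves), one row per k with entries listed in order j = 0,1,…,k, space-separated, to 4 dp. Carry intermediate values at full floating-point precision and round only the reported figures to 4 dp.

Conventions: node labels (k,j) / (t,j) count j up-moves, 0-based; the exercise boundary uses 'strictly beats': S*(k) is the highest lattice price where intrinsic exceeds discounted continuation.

Δt=0.21780, u=1.21824, d=0.82085, q=0.47559, disc=e^(-rΔt)=0.99025
k=5 terminal: V=max(K-S,0) → 70.7937 55.2796 32.2548 0.0000 0.0000 0.0000
k=4: j=0 S=39.0402 intr=63.7998 cont=62.7968 V=63.7998[EX]; j=1 S=57.9402 intr=44.8998 cont=43.8968 V=44.8998[EX]; j=2 S=85.9900 intr=16.8500 cont=16.7497 V=16.8500[EX]; j=3 S=127.6192 intr=0.0000 cont=0.0000 V=0.0000[hold]; j=4 S=189.4019 intr=0.0000 cont=0.0000 V=0.0000[hold]  S*(4)=85.9900
k=3: j=0 S=47.5604 intr=55.2796 cont=54.2766 V=55.2796[EX]; j=1 S=70.5852 intr=32.2548 cont=31.2518 V=32.2548[EX]; j=2 S=104.7568 intr=0.0000 cont=8.7501 V=8.7501[hold]; j=3 S=155.4713 intr=0.0000 cont=0.0000 V=0.0000[hold]  S*(3)=70.5852
k=2: j=0 S=57.9402 intr=44.8998 cont=43.8968 V=44.8998[EX]; j=1 S=85.9900 intr=16.8500 cont=20.8706 V=20.8706[hold]; j=2 S=127.6192 intr=0.0000 cont=4.5439 V=4.5439[hold]  S*(2)=57.9402
k=1: j=0 S=70.5852 intr=32.2548 cont=33.1453 V=33.1453[hold]; j=1 S=104.7568 intr=0.0000 cont=12.9779 V=12.9779[hold]  S*(1)=-
k=0: j=0 S=85.9900 intr=16.8500 cont=23.3241 V=23.3241[hold]  S*(0)=-

price = 23.3241
boundary = - - 57.9402 70.5852 85.9900
tree:
23.3241
33.1453 12.9779
44.8998 20.8706 4.5439
55.2796 32.2548 8.7501 0.0000
63.7998 44.8998 16.8500 0.0000 0.0000
70.7937 55.2796 32.2548 0.0000 0.0000 0.0000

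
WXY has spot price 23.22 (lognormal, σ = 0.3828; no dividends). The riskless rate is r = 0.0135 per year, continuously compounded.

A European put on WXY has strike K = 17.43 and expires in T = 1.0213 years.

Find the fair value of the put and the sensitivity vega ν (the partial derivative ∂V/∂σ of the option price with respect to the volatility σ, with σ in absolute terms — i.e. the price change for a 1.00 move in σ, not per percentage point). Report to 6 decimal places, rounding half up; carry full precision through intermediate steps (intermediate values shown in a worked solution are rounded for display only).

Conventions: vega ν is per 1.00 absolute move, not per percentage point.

price = 0.956759
ν = 5.845624

σ√T = 0.3828·√1.0213 = 0.386855
d₁ = (ln(S/K) + (r+σ²/2)T) / (σ√T) = (ln(23.22/17.43) + (0.0135+0.3828²/2)·1.0213) / 0.386855 = (0.286821 + 0.088616) / 0.386855 = 0.970485
d₂ = d₁ − σ√T = 0.970485 − 0.386855 = 0.583629
e^{−rT} = 0.986307
N(−d₁) = 0.165902,  N(−d₂) = 0.279735
Put price V = K·e^{−rT}·N(−d₂) − S·N(−d₁) = 4.809015 − 3.852255 = 0.956759
φ(d₁) = (1/√(2π))·e^{−d₁²/2} = 0.249110
ν = S·φ(d₁)·√T = 5.845624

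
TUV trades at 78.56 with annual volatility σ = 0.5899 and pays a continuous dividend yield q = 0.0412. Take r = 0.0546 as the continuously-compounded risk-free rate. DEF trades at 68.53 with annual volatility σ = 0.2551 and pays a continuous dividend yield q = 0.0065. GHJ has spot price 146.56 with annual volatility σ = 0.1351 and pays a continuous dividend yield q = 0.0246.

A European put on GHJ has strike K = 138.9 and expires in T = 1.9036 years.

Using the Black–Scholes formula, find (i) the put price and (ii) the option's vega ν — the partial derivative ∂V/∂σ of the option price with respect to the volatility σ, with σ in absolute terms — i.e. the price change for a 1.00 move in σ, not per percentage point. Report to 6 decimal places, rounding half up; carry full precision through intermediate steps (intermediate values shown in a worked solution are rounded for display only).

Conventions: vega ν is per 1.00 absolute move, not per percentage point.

price = 4.188628
ν = 60.774476

σ√T = 0.1351·√1.9036 = 0.186399
d₁ = (ln(S/K) + (r−q+σ²/2)T) / (σ√T) = (ln(146.56/138.9) + (0.0546−0.0246+0.1351²/2)·1.9036) / 0.186399 = (0.053681 + 0.074480) / 0.186399 = 0.687563
d₂ = d₁ − σ√T = 0.687563 − 0.186399 = 0.501164
e^{−rT} = 0.901282
e^{−qT} = 0.954251
N(−d₁) = 0.245864,  N(−d₂) = 0.308128
Put price V = K·e^{−rT}·N(−d₂) − S·e^{−qT}·N(−d₁) = 38.573951 − 34.385323 = 4.188628
φ(d₁) = (1/√(2π))·e^{−d₁²/2} = 0.314960
ν = S·e^{−qT}·φ(d₁)·√T = 60.774476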